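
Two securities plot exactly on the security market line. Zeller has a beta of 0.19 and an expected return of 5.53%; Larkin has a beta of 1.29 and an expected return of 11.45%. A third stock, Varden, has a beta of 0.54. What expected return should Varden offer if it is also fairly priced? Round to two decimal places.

7.41%

MRP (SML slope) = (11.45% − 5.53%) / (1.29 − 0.19) = 5.92% / 1.10 = 5.3818%
R_f (intercept) = 5.53% − 0.19 × 5.3818% = 4.5075%
E(R_Varden) = R_f + β × MRP = 4.5075% + 0.54 × 5.3818% = 7.41%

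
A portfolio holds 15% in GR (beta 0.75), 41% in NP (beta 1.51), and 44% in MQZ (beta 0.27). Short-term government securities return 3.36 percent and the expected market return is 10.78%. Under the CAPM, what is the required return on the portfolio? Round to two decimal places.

β_P = Σ w_i β_i = 0.15×0.75 + 0.41×1.51 + 0.44×0.27 = 0.8504
MRP = 10.78% − 3.36% = 7.42%
E(R_P) = R_f + β_P × MRP = 3.36% + 0.8504 × 7.42% = 9.67%

9.67%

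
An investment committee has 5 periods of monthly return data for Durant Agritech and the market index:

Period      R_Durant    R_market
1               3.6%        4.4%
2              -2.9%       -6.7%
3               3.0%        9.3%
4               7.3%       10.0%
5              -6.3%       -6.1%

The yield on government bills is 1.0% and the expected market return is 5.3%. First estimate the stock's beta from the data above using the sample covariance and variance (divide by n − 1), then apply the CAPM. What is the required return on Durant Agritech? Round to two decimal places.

3.68%

Mean R_i = (3.6 − 2.9 + 3.0 + 7.3 − 6.3) / 5 = 0.9400%
Mean R_m = (4.4 − 6.7 + 9.3 + 10.0 − 6.1) / 5 = 2.1800%
Σ(R_i − R̄_i)(R_m − R̄_m) = 164.3540  ⇒  Cov = 164.3540 / 4 = 41.0885
Σ(R_m − R̄_m)² = 264.1880  ⇒  Var(R_m) = 264.1880 / 4 = 66.0470
β = Cov / Var(R_m) = 41.0885 / 66.0470 = 0.6221
MRP = 5.3% − 1.0% = 4.30%
E(R) = R_f + β × MRP = 1.0% + 0.6221 × 4.3% = 3.68%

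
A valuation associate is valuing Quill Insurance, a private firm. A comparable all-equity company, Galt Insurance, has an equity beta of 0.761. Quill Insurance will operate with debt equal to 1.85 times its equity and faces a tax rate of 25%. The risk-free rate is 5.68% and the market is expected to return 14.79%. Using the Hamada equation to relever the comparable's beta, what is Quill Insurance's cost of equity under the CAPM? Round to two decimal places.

β_L = β_U × [1 + (1 − t)(D/E)] = 0.761 × [1 + (1 − 0.25) × 1.85]
    = 0.761 × [1 + 0.75 × 1.85] = 0.761 × 2.3875 = 1.8169
MRP = 14.79% − 5.68% = 9.11%
E(R) = R_f + β_L × MRP = 5.68% + 1.8169 × 9.11% = 22.23%

22.23%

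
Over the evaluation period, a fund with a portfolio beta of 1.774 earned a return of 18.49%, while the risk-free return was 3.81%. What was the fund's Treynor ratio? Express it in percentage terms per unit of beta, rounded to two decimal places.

8.28%

Treynor = (R_P − R_f) / β_P = (18.49% − 3.81%) / 1.7740 = 14.68% / 1.7740 = 8.28%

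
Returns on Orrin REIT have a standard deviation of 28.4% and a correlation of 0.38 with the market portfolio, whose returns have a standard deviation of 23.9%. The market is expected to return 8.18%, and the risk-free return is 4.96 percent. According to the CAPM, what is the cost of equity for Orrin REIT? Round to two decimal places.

β = ρ × σ_i / σ_m = 0.38 × 28.4% / 23.9% = 0.4515
MRP = 8.18% − 4.96% = 3.22%
E(R) = 4.96% + 0.4515 × 3.22% = 6.41%

6.41%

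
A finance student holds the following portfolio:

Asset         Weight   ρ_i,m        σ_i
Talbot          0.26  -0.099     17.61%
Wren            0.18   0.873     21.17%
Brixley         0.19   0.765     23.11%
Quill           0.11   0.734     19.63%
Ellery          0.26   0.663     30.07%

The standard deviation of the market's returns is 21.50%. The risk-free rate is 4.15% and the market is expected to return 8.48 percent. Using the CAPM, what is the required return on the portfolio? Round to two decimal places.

β_Talbot = -0.099 × 17.61% / 21.50% = -0.0811
β_Wren = 0.873 × 21.17% / 21.50% = 0.8596
β_Brixley = 0.765 × 23.11% / 21.50% = 0.8223
β_Quill = 0.734 × 19.63% / 21.50% = 0.6702
β_Ellery = 0.663 × 30.07% / 21.50% = 0.9273
β_P = Σ w_i β_i = 0.26×-0.0811 + 0.18×0.8596 + 0.19×0.8223 + 0.11×0.6702 + 0.26×0.9273 = 0.6047
MRP = 8.48% − 4.15% = 4.33%
E(R_P) = R_f + β_P × MRP = 4.15% + 0.6047 × 4.33% = 6.77%

6.77%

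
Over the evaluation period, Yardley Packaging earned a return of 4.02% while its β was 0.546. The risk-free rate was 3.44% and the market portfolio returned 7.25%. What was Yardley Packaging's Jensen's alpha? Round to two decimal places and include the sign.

Market excess return = 7.25% − 3.44% = 3.81%
CAPM benchmark = R_f + β(R_m − R_f) = 3.44% + 0.546 × 3.81% = 5.52026%
α = actual − benchmark = 4.02% − 5.52026% = -1.50%

-1.50%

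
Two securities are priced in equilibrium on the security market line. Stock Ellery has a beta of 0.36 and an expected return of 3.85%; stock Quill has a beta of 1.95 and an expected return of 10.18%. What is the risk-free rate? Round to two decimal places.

2.42%

Both satisfy E(R) = R_f + β·MRP, so the slope of the SML is
MRP = (10.18% − 3.85%) / (1.95 − 0.36) = 6.33% / 1.59 = 3.9811%
R_f = E(R_Ellery) − β_Ellery·MRP = 3.85% − 0.36 × 3.9811% = 2.4168%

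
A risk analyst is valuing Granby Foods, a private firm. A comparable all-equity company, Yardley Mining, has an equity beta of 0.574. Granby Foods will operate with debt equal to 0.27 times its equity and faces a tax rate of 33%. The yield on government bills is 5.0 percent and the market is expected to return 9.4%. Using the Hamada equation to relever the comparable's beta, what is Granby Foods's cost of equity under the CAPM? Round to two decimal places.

7.98%

β_L = β_U × [1 + (1 − t)(D/E)] = 0.574 × [1 + (1 − 0.33) × 0.27]
    = 0.574 × [1 + 0.67 × 0.27] = 0.574 × 1.1809 = 0.6778
MRP = 9.4% − 5.0% = 4.40%
E(R) = R_f + β_L × MRP = 5.0% + 0.6778 × 4.4% = 7.98%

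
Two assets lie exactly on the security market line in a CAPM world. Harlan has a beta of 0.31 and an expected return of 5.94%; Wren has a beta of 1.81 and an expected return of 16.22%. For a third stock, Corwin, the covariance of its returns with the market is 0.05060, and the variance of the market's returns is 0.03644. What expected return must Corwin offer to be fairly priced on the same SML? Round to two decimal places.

MRP = (16.22% − 5.94%) / (1.81 − 0.31) = 6.8533%
R_f = 5.94% − 0.31 × 6.8533% = 3.8155%
β_Corwin = Cov / Var(R_m) = 0.05060 / 0.03644 = 1.3886
E(R_Corwin) = R_f + β × MRP = 3.8155% + 1.3886 × 6.8533% = 13.33%

13.33%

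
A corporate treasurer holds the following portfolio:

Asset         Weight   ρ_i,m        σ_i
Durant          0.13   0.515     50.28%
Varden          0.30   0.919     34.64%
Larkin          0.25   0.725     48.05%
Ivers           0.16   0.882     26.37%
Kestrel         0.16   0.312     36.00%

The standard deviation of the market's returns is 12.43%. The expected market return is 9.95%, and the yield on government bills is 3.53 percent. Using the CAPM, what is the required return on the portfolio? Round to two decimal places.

β_Durant = 0.515 × 50.28% / 12.43% = 2.0832
β_Varden = 0.919 × 34.64% / 12.43% = 2.5611
β_Larkin = 0.725 × 48.05% / 12.43% = 2.8026
β_Ivers = 0.882 × 26.37% / 12.43% = 1.8711
β_Kestrel = 0.312 × 36.00% / 12.43% = 0.9036
β_P = Σ w_i β_i = 0.13×2.0832 + 0.30×2.5611 + 0.25×2.8026 + 0.16×1.8711 + 0.16×0.9036 = 2.1837
MRP = 9.95% − 3.53% = 6.42%
E(R_P) = R_f + β_P × MRP = 3.53% + 2.1837 × 6.42% = 17.55%

17.55%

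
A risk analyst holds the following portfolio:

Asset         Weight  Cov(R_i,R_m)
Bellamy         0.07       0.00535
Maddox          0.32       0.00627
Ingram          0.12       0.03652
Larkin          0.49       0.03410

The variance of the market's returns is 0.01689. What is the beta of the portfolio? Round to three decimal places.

1.390

β_Bellamy = 0.00535 / 0.01689 = 0.3168
β_Maddox = 0.00627 / 0.01689 = 0.3712
β_Ingram = 0.03652 / 0.01689 = 2.1622
β_Larkin = 0.03410 / 0.01689 = 2.0189
β_P = Σ w_i β_i = 0.07×0.3168 + 0.32×0.3712 + 0.12×2.1622 + 0.49×2.0189 = 1.3897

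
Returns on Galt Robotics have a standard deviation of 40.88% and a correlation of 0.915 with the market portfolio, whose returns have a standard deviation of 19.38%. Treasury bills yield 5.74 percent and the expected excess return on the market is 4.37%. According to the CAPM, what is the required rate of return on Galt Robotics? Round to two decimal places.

β = ρ × σ_i / σ_m = 0.915 × 40.88% / 19.38% = 1.9301
E(R) = 5.74% + 1.9301 × 4.37% = 14.17%

14.17%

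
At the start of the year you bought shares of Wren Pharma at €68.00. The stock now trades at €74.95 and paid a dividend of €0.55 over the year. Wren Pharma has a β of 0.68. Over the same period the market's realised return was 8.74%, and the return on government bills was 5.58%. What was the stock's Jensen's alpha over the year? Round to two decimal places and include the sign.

Realised HPR = (P1 + D1 − P0) / P0 = (74.95 + 0.55 − 68.00) / 68.00 = 7.50 / 68.00 = 11.0294%
MRP = 8.74% − 5.58% = 3.16%
CAPM required = R_f + β·MRP = 5.58% + 0.68 × 3.16% = 7.7288%
α = realised − required = 11.0294% − 7.7288% = +3.30%

+3.30%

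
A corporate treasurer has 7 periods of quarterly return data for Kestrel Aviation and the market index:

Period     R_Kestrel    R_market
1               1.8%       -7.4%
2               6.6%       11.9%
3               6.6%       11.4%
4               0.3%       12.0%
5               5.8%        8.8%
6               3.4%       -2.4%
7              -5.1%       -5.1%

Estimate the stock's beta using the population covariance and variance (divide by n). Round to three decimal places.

Mean R_i = (1.8 + 6.6 + 6.6 + 0.3 + 5.8 + 3.4 − 5.1) / 7 = 2.7714%
Mean R_m = (-7.4 + 11.9 + 11.4 + 12.0 + 8.8 − 2.4 − 5.1) / 7 = 4.1714%
Σ(R_i − R̄_i)(R_m − R̄_m) = 132.0243  ⇒  Cov = 132.0243 / 7 = 18.8606
Σ(R_m − R̄_m)² = 457.7343  ⇒  Var(R_m) = 457.7343 / 7 = 65.3906
β = Cov / Var(R_m) = 18.8606 / 65.3906 = 0.2884

0.288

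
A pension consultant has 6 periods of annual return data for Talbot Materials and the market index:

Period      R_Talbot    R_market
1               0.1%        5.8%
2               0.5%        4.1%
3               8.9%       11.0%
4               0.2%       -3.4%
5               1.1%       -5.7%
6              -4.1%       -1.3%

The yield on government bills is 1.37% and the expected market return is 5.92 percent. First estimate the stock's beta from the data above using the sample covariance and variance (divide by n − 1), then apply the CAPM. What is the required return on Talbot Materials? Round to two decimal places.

3.37%

Mean R_i = (0.1 + 0.5 + 8.9 + 0.2 + 1.1 − 4.1) / 6 = 1.1167%
Mean R_m = (5.8 + 4.1 + 11.0 − 3.4 − 5.7 − 1.3) / 6 = 1.7500%
Σ(R_i − R̄_i)(R_m − R̄_m) = 87.1850  ⇒  Cov = 87.1850 / 5 = 17.4370
Σ(R_m − R̄_m)² = 198.8150  ⇒  Var(R_m) = 198.8150 / 5 = 39.7630
β = Cov / Var(R_m) = 17.4370 / 39.7630 = 0.4385
MRP = 5.92% − 1.37% = 4.55%
E(R) = R_f + β × MRP = 1.37% + 0.4385 × 4.55% = 3.37%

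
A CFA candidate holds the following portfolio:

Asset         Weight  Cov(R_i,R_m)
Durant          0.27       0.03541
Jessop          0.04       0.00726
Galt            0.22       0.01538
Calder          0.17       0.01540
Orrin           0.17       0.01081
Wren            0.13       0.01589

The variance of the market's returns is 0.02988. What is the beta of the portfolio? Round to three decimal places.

β_Durant = 0.03541 / 0.02988 = 1.1851
β_Jessop = 0.00726 / 0.02988 = 0.2430
β_Galt = 0.01538 / 0.02988 = 0.5147
β_Calder = 0.01540 / 0.02988 = 0.5154
β_Orrin = 0.01081 / 0.02988 = 0.3618
β_Wren = 0.01589 / 0.02988 = 0.5318
β_P = Σ w_i β_i = 0.27×1.1851 + 0.04×0.2430 + 0.22×0.5147 + 0.17×0.5154 + 0.17×0.3618 + 0.13×0.5318 = 0.6612

0.661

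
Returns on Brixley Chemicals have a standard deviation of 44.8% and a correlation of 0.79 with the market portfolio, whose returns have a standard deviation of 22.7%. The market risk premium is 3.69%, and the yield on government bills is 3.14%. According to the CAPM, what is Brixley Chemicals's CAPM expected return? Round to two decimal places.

β = ρ × σ_i / σ_m = 0.79 × 44.8% / 22.7% = 1.5591
E(R) = 3.14% + 1.5591 × 3.69% = 8.89%

8.89%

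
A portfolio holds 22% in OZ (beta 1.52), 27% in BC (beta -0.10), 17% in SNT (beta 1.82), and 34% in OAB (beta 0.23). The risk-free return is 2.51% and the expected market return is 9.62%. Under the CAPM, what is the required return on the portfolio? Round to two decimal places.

7.45%

β_P = Σ w_i β_i = 0.22×1.52 + 0.27×-0.10 + 0.17×1.82 + 0.34×0.23 = 0.6950
MRP = 9.62% − 2.51% = 7.11%
E(R_P) = R_f + β_P × MRP = 2.51% + 0.6950 × 7.11% = 7.45%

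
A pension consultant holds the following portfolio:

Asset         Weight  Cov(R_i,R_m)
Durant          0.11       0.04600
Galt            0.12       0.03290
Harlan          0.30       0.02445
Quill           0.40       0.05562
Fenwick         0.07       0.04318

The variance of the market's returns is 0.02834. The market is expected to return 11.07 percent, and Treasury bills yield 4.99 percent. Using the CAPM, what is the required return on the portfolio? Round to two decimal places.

13.92%

β_Durant = 0.04600 / 0.02834 = 1.6231
β_Galt = 0.03290 / 0.02834 = 1.1609
β_Harlan = 0.02445 / 0.02834 = 0.8627
β_Quill = 0.05562 / 0.02834 = 1.9626
β_Fenwick = 0.04318 / 0.02834 = 1.5236
β_P = Σ w_i β_i = 0.11×1.6231 + 0.12×1.1609 + 0.30×0.8627 + 0.40×1.9626 + 0.07×1.5236 = 1.4684
MRP = 11.07% − 4.99% = 6.08%
E(R_P) = R_f + β_P × MRP = 4.99% + 1.4684 × 6.08% = 13.92%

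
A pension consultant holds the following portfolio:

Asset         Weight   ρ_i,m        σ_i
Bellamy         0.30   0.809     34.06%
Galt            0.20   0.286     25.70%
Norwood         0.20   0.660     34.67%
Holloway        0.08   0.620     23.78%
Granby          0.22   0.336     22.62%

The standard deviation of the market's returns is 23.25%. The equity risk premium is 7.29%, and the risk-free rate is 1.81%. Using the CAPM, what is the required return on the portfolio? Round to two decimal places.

β_Bellamy = 0.809 × 34.06% / 23.25% = 1.1851
β_Galt = 0.286 × 25.70% / 23.25% = 0.3161
β_Norwood = 0.660 × 34.67% / 23.25% = 0.9842
β_Holloway = 0.620 × 23.78% / 23.25% = 0.6341
β_Granby = 0.336 × 22.62% / 23.25% = 0.3269
β_P = Σ w_i β_i = 0.30×1.1851 + 0.20×0.3161 + 0.20×0.9842 + 0.08×0.6341 + 0.22×0.3269 = 0.7382
E(R_P) = R_f + β_P × MRP = 1.81% + 0.7382 × 7.29% = 7.19%

7.19%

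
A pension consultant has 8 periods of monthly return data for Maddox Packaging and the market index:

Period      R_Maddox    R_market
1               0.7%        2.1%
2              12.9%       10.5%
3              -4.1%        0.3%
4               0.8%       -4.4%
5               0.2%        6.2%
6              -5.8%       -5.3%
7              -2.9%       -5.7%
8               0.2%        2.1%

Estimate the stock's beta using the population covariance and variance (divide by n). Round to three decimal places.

0.770

Mean R_i = (0.7 + 12.9 − 4.1 + 0.8 + 0.2 − 5.8 − 2.9 + 0.2) / 8 = 0.2500%
Mean R_m = (2.1 + 10.5 + 0.3 − 4.4 + 6.2 − 5.3 − 5.7 + 2.1) / 8 = 0.7250%
Σ(R_i − R̄_i)(R_m − R̄_m) = 179.6500  ⇒  Cov = 179.6500 / 8 = 22.4563
Σ(R_m − R̄_m)² = 233.3350  ⇒  Var(R_m) = 233.3350 / 8 = 29.1669
β = Cov / Var(R_m) = 22.4563 / 29.1669 = 0.7699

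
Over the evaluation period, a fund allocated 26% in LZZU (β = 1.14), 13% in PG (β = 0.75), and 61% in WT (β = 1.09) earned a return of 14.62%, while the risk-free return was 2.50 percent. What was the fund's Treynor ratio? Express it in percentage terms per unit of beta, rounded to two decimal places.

11.45%

β_P = 0.26×1.14 + 0.13×0.75 + 0.61×1.09 = 1.0588
Treynor = (R_P − R_f) / β_P = (14.62% − 2.50%) / 1.0588 = 12.12% / 1.0588 = 11.45%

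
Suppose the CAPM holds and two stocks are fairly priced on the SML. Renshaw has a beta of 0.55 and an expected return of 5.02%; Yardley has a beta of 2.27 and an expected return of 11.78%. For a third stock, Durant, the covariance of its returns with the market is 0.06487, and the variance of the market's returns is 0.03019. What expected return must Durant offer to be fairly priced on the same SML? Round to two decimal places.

11.30%

MRP = (11.78% − 5.02%) / (2.27 − 0.55) = 3.9302%
R_f = 5.02% − 0.55 × 3.9302% = 2.8584%
β_Durant = Cov / Var(R_m) = 0.06487 / 0.03019 = 2.1487
E(R_Durant) = R_f + β × MRP = 2.8584% + 2.1487 × 3.9302% = 11.30%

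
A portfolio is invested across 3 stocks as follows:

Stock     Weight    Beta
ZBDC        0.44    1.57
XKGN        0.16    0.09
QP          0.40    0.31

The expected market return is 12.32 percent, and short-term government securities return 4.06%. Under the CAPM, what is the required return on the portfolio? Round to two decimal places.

β_P = Σ w_i β_i = 0.44×1.57 + 0.16×0.09 + 0.40×0.31 = 0.8292
MRP = 12.32% − 4.06% = 8.26%
E(R_P) = R_f + β_P × MRP = 4.06% + 0.8292 × 8.26% = 10.91%

10.91%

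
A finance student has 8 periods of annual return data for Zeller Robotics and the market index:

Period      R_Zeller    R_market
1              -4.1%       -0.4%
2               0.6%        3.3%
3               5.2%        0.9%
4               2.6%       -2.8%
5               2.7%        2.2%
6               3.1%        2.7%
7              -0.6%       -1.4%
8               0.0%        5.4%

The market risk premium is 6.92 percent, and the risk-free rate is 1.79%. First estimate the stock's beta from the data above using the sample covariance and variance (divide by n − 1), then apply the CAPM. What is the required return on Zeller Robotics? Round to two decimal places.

2.39%

Mean R_i = (-4.1 + 0.6 + 5.2 + 2.6 + 2.7 + 3.1 − 0.6 + 0.0) / 8 = 1.1875%
Mean R_m = (-0.4 + 3.3 + 0.9 − 2.8 + 2.2 + 2.7 − 1.4 + 5.4) / 8 = 1.2375%
Σ(R_i − R̄_i)(R_m − R̄_m) = 4.4138  ⇒  Cov = 4.4138 / 7 = 0.6305
Σ(R_m − R̄_m)² = 50.6988  ⇒  Var(R_m) = 50.6988 / 7 = 7.2427
β = Cov / Var(R_m) = 0.6305 / 7.2427 = 0.0871
E(R) = R_f + β × MRP = 1.79% + 0.0871 × 6.92% = 2.39%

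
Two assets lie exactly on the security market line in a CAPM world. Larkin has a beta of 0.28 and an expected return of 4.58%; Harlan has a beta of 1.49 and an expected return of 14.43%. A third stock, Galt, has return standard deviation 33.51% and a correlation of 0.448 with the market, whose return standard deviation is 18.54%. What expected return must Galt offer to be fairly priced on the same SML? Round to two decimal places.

MRP = (14.43% − 4.58%) / (1.49 − 0.28) = 8.1405%
R_f = 4.58% − 0.28 × 8.1405% = 2.3007%
β_Galt = ρ·σ_i/σ_m = 0.448 × 33.51 / 18.54 = 0.8097
E(R_Galt) = R_f + β × MRP = 2.3007% + 0.8097 × 8.1405% = 8.89%

8.89%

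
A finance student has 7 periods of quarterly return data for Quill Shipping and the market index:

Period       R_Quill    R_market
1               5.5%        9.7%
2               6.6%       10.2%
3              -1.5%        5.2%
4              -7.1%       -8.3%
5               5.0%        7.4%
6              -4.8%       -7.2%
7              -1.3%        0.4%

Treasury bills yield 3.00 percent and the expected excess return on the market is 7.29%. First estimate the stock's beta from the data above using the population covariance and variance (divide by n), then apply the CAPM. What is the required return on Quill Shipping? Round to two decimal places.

Mean R_i = (5.5 + 6.6 − 1.5 − 7.1 + 5.0 − 4.8 − 1.3) / 7 = 0.3429%
Mean R_m = (9.7 + 10.2 + 5.2 − 8.3 + 7.4 − 7.2 + 0.4) / 7 = 2.4857%
Σ(R_i − R̄_i)(R_m − R̄_m) = 236.8743  ⇒  Cov = 236.8743 / 7 = 33.8392
Σ(R_m − R̄_m)² = 357.5686  ⇒  Var(R_m) = 357.5686 / 7 = 51.0812
β = Cov / Var(R_m) = 33.8392 / 51.0812 = 0.6625
E(R) = R_f + β × MRP = 3.00% + 0.6625 × 7.29% = 7.83%

7.83%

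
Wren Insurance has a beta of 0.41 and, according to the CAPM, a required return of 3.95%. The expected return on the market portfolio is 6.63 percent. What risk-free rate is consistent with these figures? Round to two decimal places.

2.09%

E(R) = R_f + β(E(R_m) − R_f) = R_f(1 − β) + β·E(R_m)
3.95% = R_f × (1 − 0.41) + 0.41 × 6.63%
3.95% = R_f × 0.59 + 2.7183%
R_f = (3.95% − 2.7183%) / 0.59 = 2.09%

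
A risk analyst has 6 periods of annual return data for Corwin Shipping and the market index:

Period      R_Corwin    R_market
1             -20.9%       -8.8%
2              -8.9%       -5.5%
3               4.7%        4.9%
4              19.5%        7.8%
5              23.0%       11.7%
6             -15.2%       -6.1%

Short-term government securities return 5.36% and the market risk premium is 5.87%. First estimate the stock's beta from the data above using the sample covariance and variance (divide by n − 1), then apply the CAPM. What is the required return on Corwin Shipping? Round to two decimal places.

17.75%

Mean R_i = (-20.9 − 8.9 + 4.7 + 19.5 + 23.0 − 15.2) / 6 = 0.3667%
Mean R_m = (-8.8 − 5.5 + 4.9 + 7.8 + 11.7 − 6.1) / 6 = 0.6667%
Σ(R_i − R̄_i)(R_m − R̄_m) = 768.3533  ⇒  Cov = 768.3533 / 5 = 153.6707
Σ(R_m − R̄_m)² = 363.9733  ⇒  Var(R_m) = 363.9733 / 5 = 72.7947
β = Cov / Var(R_m) = 153.6707 / 72.7947 = 2.1110
E(R) = R_f + β × MRP = 5.36% + 2.1110 × 5.87% = 17.75%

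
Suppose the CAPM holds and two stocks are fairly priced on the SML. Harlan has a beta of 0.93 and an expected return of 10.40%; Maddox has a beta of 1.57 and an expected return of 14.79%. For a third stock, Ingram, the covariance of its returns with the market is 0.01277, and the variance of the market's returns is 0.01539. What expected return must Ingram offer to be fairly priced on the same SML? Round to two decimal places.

9.71%

MRP = (14.79% − 10.40%) / (1.57 − 0.93) = 6.8594%
R_f = 10.40% − 0.93 × 6.8594% = 4.0208%
β_Ingram = Cov / Var(R_m) = 0.01277 / 0.01539 = 0.8298
E(R_Ingram) = R_f + β × MRP = 4.0208% + 0.8298 × 6.8594% = 9.71%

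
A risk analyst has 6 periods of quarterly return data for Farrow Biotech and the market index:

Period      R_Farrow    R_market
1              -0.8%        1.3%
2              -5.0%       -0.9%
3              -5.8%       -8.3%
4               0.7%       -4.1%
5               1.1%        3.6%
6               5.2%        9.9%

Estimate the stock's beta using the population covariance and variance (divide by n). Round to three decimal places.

Mean R_i = (-0.8 − 5.0 − 5.8 + 0.7 + 1.1 + 5.2) / 6 = -0.7667%
Mean R_m = (1.3 − 0.9 − 8.3 − 4.1 + 3.6 + 9.9) / 6 = 0.2500%
Σ(R_i − R̄_i)(R_m − R̄_m) = 105.3200  ⇒  Cov = 105.3200 / 6 = 17.5533
Σ(R_m − R̄_m)² = 198.7950  ⇒  Var(R_m) = 198.7950 / 6 = 33.1325
β = Cov / Var(R_m) = 17.5533 / 33.1325 = 0.5298

0.530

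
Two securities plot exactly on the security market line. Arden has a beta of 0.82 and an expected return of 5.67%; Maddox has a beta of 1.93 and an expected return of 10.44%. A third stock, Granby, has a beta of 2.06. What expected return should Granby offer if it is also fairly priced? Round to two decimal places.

11.00%

MRP (SML slope) = (10.44% − 5.67%) / (1.93 − 0.82) = 4.77% / 1.11 = 4.2973%
R_f (intercept) = 5.67% − 0.82 × 4.2973% = 2.1462%
E(R_Granby) = R_f + β × MRP = 2.1462% + 2.06 × 4.2973% = 11.00%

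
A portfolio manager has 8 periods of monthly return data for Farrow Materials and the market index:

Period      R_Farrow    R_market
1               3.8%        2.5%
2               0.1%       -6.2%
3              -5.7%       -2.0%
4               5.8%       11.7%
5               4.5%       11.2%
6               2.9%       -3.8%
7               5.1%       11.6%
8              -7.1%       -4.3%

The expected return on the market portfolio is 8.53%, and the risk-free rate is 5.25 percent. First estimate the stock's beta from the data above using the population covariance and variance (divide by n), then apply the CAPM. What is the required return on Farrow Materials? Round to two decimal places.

Mean R_i = (3.8 + 0.1 − 5.7 + 5.8 + 4.5 + 2.9 + 5.1 − 7.1) / 8 = 1.1750%
Mean R_m = (2.5 − 6.2 − 2.0 + 11.7 + 11.2 − 3.8 + 11.6 − 4.3) / 8 = 2.5875%
Σ(R_i − R̄_i)(R_m − R̄_m) = 192.8875  ⇒  Cov = 192.8875 / 8 = 24.1109
Σ(R_m − R̄_m)² = 424.9488  ⇒  Var(R_m) = 424.9488 / 8 = 53.1186
β = Cov / Var(R_m) = 24.1109 / 53.1186 = 0.4539
MRP = 8.53% − 5.25% = 3.28%
E(R) = R_f + β × MRP = 5.25% + 0.4539 × 3.28% = 6.74%

6.74%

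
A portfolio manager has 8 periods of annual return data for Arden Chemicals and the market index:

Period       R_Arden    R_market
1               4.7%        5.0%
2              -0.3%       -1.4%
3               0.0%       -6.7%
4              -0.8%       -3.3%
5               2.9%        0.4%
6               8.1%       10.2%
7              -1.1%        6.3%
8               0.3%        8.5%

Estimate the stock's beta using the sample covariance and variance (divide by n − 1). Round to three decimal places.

0.288

Mean R_i = (4.7 − 0.3 + 0.0 − 0.8 + 2.9 + 8.1 − 1.1 + 0.3) / 8 = 1.7250%
Mean R_m = (5.0 − 1.4 − 6.7 − 3.3 + 0.4 + 10.2 + 6.3 + 8.5) / 8 = 2.3750%
Σ(R_i − R̄_i)(R_m − R̄_m) = 73.1850  ⇒  Cov = 73.1850 / 7 = 10.4550
Σ(R_m − R̄_m)² = 253.7550  ⇒  Var(R_m) = 253.7550 / 7 = 36.2507
β = Cov / Var(R_m) = 10.4550 / 36.2507 = 0.2884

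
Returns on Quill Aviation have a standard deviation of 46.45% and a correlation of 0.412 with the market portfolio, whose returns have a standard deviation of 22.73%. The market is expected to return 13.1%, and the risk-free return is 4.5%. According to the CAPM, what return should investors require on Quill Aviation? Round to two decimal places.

β = ρ × σ_i / σ_m = 0.412 × 46.45% / 22.73% = 0.8419
MRP = 13.1% − 4.5% = 8.60%
E(R) = 4.5% + 0.8419 × 8.6% = 11.74%

11.74%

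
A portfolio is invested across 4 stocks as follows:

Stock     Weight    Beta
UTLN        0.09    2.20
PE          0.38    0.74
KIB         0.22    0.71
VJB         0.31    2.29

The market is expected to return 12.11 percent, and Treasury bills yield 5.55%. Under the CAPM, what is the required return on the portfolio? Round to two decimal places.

14.38%

β_P = Σ w_i β_i = 0.09×2.20 + 0.38×0.74 + 0.22×0.71 + 0.31×2.29 = 1.3453
MRP = 12.11% − 5.55% = 6.56%
E(R_P) = R_f + β_P × MRP = 5.55% + 1.3453 × 6.56% = 14.38%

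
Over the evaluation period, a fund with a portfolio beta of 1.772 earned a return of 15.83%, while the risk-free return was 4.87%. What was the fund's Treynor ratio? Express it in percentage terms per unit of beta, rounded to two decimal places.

6.19%

Treynor = (R_P − R_f) / β_P = (15.83% − 4.87%) / 1.7720 = 10.96% / 1.7720 = 6.19%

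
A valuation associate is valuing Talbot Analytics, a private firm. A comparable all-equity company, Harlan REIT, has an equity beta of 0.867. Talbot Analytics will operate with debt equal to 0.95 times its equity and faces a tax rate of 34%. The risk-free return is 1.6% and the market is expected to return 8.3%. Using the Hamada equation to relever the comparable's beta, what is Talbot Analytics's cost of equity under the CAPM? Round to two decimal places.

11.05%

β_L = β_U × [1 + (1 − t)(D/E)] = 0.867 × [1 + (1 − 0.34) × 0.95]
    = 0.867 × [1 + 0.66 × 0.95] = 0.867 × 1.6270 = 1.4106
MRP = 8.3% − 1.6% = 6.70%
E(R) = R_f + β_L × MRP = 1.6% + 1.4106 × 6.7% = 11.05%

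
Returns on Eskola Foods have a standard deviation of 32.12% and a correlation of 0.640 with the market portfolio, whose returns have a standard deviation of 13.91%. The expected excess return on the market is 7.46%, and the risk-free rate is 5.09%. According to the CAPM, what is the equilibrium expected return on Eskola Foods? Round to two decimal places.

16.11%

β = ρ × σ_i / σ_m = 0.640 × 32.12% / 13.91% = 1.4778
E(R) = 5.09% + 1.4778 × 7.46% = 16.11%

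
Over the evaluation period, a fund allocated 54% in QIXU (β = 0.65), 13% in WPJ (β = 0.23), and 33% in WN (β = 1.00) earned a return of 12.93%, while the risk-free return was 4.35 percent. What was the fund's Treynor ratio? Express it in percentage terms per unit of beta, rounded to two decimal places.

12.07%

β_P = 0.54×0.65 + 0.13×0.23 + 0.33×1.00 = 0.7109
Treynor = (R_P − R_f) / β_P = (12.93% − 4.35%) / 0.7109 = 8.58% / 0.7109 = 12.07%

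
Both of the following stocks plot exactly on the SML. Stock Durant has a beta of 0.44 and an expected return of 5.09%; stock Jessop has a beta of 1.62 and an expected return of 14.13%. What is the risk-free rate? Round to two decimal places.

1.72%

Both satisfy E(R) = R_f + β·MRP, so the slope of the SML is
MRP = (14.13% − 5.09%) / (1.62 − 0.44) = 9.04% / 1.18 = 7.6610%
R_f = E(R_Durant) − β_Durant·MRP = 5.09% − 0.44 × 7.6610% = 1.7192%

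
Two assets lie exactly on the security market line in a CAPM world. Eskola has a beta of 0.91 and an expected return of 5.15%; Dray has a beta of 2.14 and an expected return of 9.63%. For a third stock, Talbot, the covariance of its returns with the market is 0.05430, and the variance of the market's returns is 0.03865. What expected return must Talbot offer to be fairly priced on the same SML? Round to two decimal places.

6.95%

MRP = (9.63% − 5.15%) / (2.14 − 0.91) = 3.6423%
R_f = 5.15% − 0.91 × 3.6423% = 1.8355%
β_Talbot = Cov / Var(R_m) = 0.05430 / 0.03865 = 1.4049
E(R_Talbot) = R_f + β × MRP = 1.8355% + 1.4049 × 3.6423% = 6.95%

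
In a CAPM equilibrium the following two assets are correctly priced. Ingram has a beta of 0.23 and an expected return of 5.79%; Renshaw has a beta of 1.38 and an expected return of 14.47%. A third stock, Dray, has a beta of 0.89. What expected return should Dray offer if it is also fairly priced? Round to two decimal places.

MRP (SML slope) = (14.47% − 5.79%) / (1.38 − 0.23) = 8.68% / 1.15 = 7.5478%
R_f (intercept) = 5.79% − 0.23 × 7.5478% = 4.0540%
E(R_Dray) = R_f + β × MRP = 4.0540% + 0.89 × 7.5478% = 10.77%

10.77%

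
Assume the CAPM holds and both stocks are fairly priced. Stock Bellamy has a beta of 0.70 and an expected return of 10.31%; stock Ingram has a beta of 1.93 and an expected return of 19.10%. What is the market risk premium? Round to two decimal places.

Both satisfy E(R) = R_f + β·MRP, so the slope of the SML is
MRP = (19.10% − 10.31%) / (1.93 − 0.70) = 8.79% / 1.23 = 7.1463%

7.15%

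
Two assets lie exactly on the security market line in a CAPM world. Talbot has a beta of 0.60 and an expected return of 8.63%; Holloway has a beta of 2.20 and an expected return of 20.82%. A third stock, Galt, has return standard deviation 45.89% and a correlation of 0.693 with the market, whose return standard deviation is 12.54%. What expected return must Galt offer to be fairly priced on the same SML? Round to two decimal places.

23.38%

MRP = (20.82% − 8.63%) / (2.20 − 0.60) = 7.6188%
R_f = 8.63% − 0.60 × 7.6188% = 4.0587%
β_Galt = ρ·σ_i/σ_m = 0.693 × 45.89 / 12.54 = 2.5360
E(R_Galt) = R_f + β × MRP = 4.0587% + 2.5360 × 7.6188% = 23.38%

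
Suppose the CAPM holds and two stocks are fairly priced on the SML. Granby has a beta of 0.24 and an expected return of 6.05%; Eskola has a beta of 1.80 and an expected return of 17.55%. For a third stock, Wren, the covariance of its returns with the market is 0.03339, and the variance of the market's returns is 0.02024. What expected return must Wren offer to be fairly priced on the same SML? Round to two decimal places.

MRP = (17.55% − 6.05%) / (1.80 − 0.24) = 7.3718%
R_f = 6.05% − 0.24 × 7.3718% = 4.2808%
β_Wren = Cov / Var(R_m) = 0.03339 / 0.02024 = 1.6497
E(R_Wren) = R_f + β × MRP = 4.2808% + 1.6497 × 7.3718% = 16.44%

16.44%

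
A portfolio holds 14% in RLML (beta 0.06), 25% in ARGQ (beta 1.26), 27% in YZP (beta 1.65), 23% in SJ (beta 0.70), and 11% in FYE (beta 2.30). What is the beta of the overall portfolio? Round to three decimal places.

1.183

β_P = Σ w_i β_i = 0.14×0.06 + 0.25×1.26 + 0.27×1.65 + 0.23×0.70 + 0.11×2.30 = 1.1829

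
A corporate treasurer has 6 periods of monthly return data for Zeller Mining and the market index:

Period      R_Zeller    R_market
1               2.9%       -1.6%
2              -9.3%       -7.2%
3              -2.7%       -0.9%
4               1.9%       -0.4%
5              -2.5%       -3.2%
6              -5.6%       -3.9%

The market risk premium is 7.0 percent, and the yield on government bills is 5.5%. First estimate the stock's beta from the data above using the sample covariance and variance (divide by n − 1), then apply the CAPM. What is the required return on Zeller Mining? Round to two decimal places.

Mean R_i = (2.9 − 9.3 − 2.7 + 1.9 − 2.5 − 5.6) / 6 = -2.5500%
Mean R_m = (-1.6 − 7.2 − 0.9 − 0.4 − 3.2 − 3.9) / 6 = -2.8667%
Σ(R_i − R̄_i)(R_m − R̄_m) = 49.9700  ⇒  Cov = 49.9700 / 5 = 9.9940
Σ(R_m − R̄_m)² = 31.5133  ⇒  Var(R_m) = 31.5133 / 5 = 6.3027
β = Cov / Var(R_m) = 9.9940 / 6.3027 = 1.5857
E(R) = R_f + β × MRP = 5.5% + 1.5857 × 7.0% = 16.60%

16.60%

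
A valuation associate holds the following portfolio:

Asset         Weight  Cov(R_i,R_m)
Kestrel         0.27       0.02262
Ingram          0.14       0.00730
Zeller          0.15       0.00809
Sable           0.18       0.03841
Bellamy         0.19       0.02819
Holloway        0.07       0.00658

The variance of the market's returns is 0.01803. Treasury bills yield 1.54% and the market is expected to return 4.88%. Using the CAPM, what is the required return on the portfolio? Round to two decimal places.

5.44%

β_Kestrel = 0.02262 / 0.01803 = 1.2546
β_Ingram = 0.00730 / 0.01803 = 0.4049
β_Zeller = 0.00809 / 0.01803 = 0.4487
β_Sable = 0.03841 / 0.01803 = 2.1303
β_Bellamy = 0.02819 / 0.01803 = 1.5635
β_Holloway = 0.00658 / 0.01803 = 0.3649
β_P = Σ w_i β_i = 0.27×1.2546 + 0.14×0.4049 + 0.15×0.4487 + 0.18×2.1303 + 0.19×1.5635 + 0.07×0.3649 = 1.1688
MRP = 4.88% − 1.54% = 3.34%
E(R_P) = R_f + β_P × MRP = 1.54% + 1.1688 × 3.34% = 5.44%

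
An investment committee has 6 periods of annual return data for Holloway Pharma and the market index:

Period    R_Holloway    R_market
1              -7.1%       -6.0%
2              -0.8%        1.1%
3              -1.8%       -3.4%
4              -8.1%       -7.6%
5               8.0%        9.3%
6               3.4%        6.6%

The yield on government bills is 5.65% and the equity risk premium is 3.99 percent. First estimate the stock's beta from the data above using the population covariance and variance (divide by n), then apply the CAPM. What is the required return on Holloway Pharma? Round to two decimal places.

9.13%

Mean R_i = (-7.1 − 0.8 − 1.8 − 8.1 + 8.0 + 3.4) / 6 = -1.0667%
Mean R_m = (-6.0 + 1.1 − 3.4 − 7.6 + 9.3 + 6.6) / 6 = 0.0000%
Σ(R_i − R̄_i)(R_m − R̄_m) = 206.2400  ⇒  Cov = 206.2400 / 6 = 34.3733
Σ(R_m − R̄_m)² = 236.5800  ⇒  Var(R_m) = 236.5800 / 6 = 39.4300
β = Cov / Var(R_m) = 34.3733 / 39.4300 = 0.8718
E(R) = R_f + β × MRP = 5.65% + 0.8718 × 3.99% = 9.13%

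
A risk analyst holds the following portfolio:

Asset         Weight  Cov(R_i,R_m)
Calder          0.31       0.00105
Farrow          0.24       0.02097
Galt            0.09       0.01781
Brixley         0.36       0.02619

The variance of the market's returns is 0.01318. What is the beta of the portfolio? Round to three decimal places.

β_Calder = 0.00105 / 0.01318 = 0.0797
β_Farrow = 0.02097 / 0.01318 = 1.5910
β_Galt = 0.01781 / 0.01318 = 1.3513
β_Brixley = 0.02619 / 0.01318 = 1.9871
β_P = Σ w_i β_i = 0.31×0.0797 + 0.24×1.5910 + 0.09×1.3513 + 0.36×1.9871 = 1.2435

1.244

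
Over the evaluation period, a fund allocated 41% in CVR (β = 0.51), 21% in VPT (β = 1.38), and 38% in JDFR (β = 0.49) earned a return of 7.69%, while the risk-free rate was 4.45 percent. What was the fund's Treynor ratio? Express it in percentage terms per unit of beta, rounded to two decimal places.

4.73%

β_P = 0.41×0.51 + 0.21×1.38 + 0.38×0.49 = 0.6851
Treynor = (R_P − R_f) / β_P = (7.69% − 4.45%) / 0.6851 = 3.24% / 0.6851 = 4.73%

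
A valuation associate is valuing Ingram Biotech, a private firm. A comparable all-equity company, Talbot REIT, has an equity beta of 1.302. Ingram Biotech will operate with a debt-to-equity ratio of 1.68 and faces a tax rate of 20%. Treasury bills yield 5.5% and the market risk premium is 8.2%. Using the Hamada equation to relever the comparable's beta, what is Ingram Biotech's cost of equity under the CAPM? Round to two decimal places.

30.53%

β_L = β_U × [1 + (1 − t)(D/E)] = 1.302 × [1 + (1 − 0.20) × 1.68]
    = 1.302 × [1 + 0.80 × 1.68] = 1.302 × 2.3440 = 3.0519
E(R) = R_f + β_L × MRP = 5.5% + 3.0519 × 8.2% = 30.53%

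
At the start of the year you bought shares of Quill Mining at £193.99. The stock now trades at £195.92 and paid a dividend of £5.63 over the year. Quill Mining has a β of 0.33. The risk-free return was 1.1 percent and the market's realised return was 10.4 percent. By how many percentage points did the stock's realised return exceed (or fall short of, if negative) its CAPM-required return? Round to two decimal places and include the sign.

Realised HPR = (P1 + D1 − P0) / P0 = (195.92 + 5.63 − 193.99) / 193.99 = 7.56 / 193.99 = 3.8971%
MRP = 10.4% − 1.1% = 9.30%
CAPM required = R_f + β·MRP = 1.1% + 0.33 × 9.3% = 4.1690%
α = realised − required = 3.8971% − 4.1690% = -0.27%

-0.27%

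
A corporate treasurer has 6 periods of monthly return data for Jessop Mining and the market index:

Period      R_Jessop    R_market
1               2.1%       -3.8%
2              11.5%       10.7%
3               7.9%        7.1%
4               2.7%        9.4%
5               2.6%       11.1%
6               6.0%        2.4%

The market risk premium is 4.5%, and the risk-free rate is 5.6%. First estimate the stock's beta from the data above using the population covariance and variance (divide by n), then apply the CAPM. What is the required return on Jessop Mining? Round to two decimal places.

Mean R_i = (2.1 + 11.5 + 7.9 + 2.7 + 2.6 + 6.0) / 6 = 5.4667%
Mean R_m = (-3.8 + 10.7 + 7.1 + 9.4 + 11.1 + 2.4) / 6 = 6.1500%
Σ(R_i − R̄_i)(R_m − R̄_m) = 38.0800  ⇒  Cov = 38.0800 / 6 = 6.3467
Σ(R_m − R̄_m)² = 169.7350  ⇒  Var(R_m) = 169.7350 / 6 = 28.2892
β = Cov / Var(R_m) = 6.3467 / 28.2892 = 0.2244
E(R) = R_f + β × MRP = 5.6% + 0.2244 × 4.5% = 6.61%

6.61%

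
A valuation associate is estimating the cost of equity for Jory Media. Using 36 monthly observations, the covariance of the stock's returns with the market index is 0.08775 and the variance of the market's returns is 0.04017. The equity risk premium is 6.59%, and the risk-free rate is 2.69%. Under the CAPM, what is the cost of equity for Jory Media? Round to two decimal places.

17.09%

β = Cov(R_i, R_m) / Var(R_m) = 0.08775 / 0.04017 = 2.1845
E(R) = R_f + β × MRP = 2.69% + 2.1845 × 6.59% = 17.09%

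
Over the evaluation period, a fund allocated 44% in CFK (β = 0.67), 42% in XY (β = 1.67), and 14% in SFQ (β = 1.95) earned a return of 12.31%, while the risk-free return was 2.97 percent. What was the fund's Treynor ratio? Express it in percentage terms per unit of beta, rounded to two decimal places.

7.36%

β_P = 0.44×0.67 + 0.42×1.67 + 0.14×1.95 = 1.2692
Treynor = (R_P − R_f) / β_P = (12.31% − 2.97%) / 1.2692 = 9.34% / 1.2692 = 7.36%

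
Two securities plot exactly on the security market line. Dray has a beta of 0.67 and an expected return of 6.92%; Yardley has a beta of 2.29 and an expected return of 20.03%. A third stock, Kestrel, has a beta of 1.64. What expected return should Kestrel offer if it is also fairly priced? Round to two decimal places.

14.77%

MRP (SML slope) = (20.03% − 6.92%) / (2.29 − 0.67) = 13.11% / 1.62 = 8.0926%
R_f (intercept) = 6.92% − 0.67 × 8.0926% = 1.4980%
E(R_Kestrel) = R_f + β × MRP = 1.4980% + 1.64 × 8.0926% = 14.77%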